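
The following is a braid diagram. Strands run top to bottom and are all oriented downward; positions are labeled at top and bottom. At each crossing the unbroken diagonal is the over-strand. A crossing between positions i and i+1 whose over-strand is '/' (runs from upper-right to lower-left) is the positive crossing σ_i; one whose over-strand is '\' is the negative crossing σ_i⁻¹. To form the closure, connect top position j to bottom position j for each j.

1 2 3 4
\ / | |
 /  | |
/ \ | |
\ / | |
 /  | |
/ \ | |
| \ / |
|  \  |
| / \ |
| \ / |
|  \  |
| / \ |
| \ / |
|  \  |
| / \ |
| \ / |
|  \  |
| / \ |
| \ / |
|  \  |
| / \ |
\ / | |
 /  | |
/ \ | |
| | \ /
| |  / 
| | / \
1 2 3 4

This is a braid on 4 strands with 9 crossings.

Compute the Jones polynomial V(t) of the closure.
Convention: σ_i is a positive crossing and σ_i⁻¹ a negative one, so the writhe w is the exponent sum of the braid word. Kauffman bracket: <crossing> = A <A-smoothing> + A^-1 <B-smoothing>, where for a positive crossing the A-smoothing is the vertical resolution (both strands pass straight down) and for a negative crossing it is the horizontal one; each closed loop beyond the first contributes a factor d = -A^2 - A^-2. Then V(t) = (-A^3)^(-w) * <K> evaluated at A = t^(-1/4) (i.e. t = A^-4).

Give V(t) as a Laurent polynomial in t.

-t^2 + t - 1 + 3*t^-1 - 2*t^-2 + 3*t^-3 - 2*t^-4 + t^-5 - t^-6

Derivation:
Reading the diagram top to bottom ('/'-over between positions i,i+1 = s_i, '\'-over = s_i^-1): braid word = s1 s1 s2^-1 s2^-1 s2^-1 s2^-1 s2^-1 s1 s3.
The presented braid s1 s1 s2^-1 s2^-1 s2^-1 s2^-1 s2^-1 s1 s3 on 4 strands reduces by inverse Markov moves (closure unchanged at each step):
  Destabilize: the word has the form β·s3 where s3 occurs only as the final letter (β ∈ B_3); drop it and the last strand → 3 strands.
Reduced to β = s1 s1 s2^-1 s2^-1 s2^-1 s2^-1 s2^-1 s1 on 3 strands, 8 crossings.
Compute on β:
Braid: s1 s1 s2^-1 s2^-1 s2^-1 s2^-1 s2^-1 s1 on 3 strands, 8 crossings.
Writhe w = (#positive) - (#negative) = 3 - 5 = -2.
Enumerate smoothing states for the bracket polynomial. There are 2^8 = 256 states.
Smooth each crossing (0=||, 1=⌣⌢); contribution A^(Σ sign_k(1-2s_k)) * d^(L-1).
Tabulate the states by total A-exponent and number of loops L (A-exp: L × count):
  A^8: L=6 ×1
  A^6: L=5 ×8
  A^4: L=4 ×25, L=6 ×3
  A^2: L=3 ×40, L=5 ×15, L=7 ×1
  A^0: L=2 ×35, L=4 ×30, L=6 ×5
  A^-2: L=1 ×15, L=3 ×31, L=5 ×10
  A^-4: L=2 ×18, L=4 ×10
  A^-6: L=3 ×8
  A^-8: L=4 ×1
Each group contributes A^e * Σ count * d^(L-1):
Powers of d = -A^2 - A^-2: d^2 = A^4 + 2 + A^-4; d^3 = -A^6 - 3*A^2 - 3*A^-2 - A^-6; d^4 = A^8 + 4*A^4 + 6 + 4*A^-4 + A^-8; d^5 = -A^10 - 5*A^6 - 10*A^2 - 10*A^-2 - 5*A^-6 - A^-10; d^6 = A^12 + 6*A^8 + 15*A^4 + 20 + 15*A^-4 + 6*A^-8 + A^-12.
  A^8 * (d^5) = -A^18 - 5*A^14 - 10*A^10 - 10*A^6 - 5*A^2 - A^-2
  A^6 * (8*d^4) = 8*A^14 + 32*A^10 + 48*A^6 + 32*A^2 + 8*A^-2
  A^4 * (25*d^3 + 3*d^5) = -3*A^14 - 40*A^10 - 105*A^6 - 105*A^2 - 40*A^-2 - 3*A^-6
  A^2 * (40*d^2 + 15*d^4 + d^6) = A^14 + 21*A^10 + 115*A^6 + 190*A^2 + 115*A^-2 + 21*A^-6 + A^-10
  A^0 * (35*d + 30*d^3 + 5*d^5) = -5*A^10 - 55*A^6 - 175*A^2 - 175*A^-2 - 55*A^-6 - 5*A^-10
  A^-2 * (15 + 31*d^2 + 10*d^4) = 10*A^6 + 71*A^2 + 137*A^-2 + 71*A^-6 + 10*A^-10
  A^-4 * (18*d + 10*d^3) = -10*A^2 - 48*A^-2 - 48*A^-6 - 10*A^-10
  A^-6 * (8*d^2) = 8*A^-2 + 16*A^-6 + 8*A^-10
  A^-8 * (d^3) = -A^-2 - 3*A^-6 - 3*A^-10 - A^-14
Summing the groups: <K> = -A^18 + A^14 - 2*A^10 + 3*A^6 - 2*A^2 + 3*A^-2 - A^-6 + A^-10 - A^-14
Normalise by the writhe: (-A^3)^(-w) = (-A^3)^(2) = A^6, so f(A) = A^6 * <K> = -A^24 + A^20 - 2*A^16 + 3*A^12 - 2*A^8 + 3*A^4 - 1 + A^-4 - A^-8.
Substitute A = t^(-1/4), i.e. A^e → t^(-e/4): V(t) = -t^2 + t - 1 + 3*t^-1 - 2*t^-2 + 3*t^-3 - 2*t^-4 + t^-5 - t^-6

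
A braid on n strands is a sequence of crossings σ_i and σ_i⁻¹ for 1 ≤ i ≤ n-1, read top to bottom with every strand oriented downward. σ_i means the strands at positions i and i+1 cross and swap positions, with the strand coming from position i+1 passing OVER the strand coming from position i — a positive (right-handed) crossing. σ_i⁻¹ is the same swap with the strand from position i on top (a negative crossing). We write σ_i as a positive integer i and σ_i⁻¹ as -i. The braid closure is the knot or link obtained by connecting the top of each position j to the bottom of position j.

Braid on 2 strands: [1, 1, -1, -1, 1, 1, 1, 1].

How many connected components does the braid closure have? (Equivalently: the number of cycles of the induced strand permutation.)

2

Derivation:
Track the strand permutation on 2 strands, starting from identity.
  step 1: s1 swaps positions 1,2 -> [2 1]
  step 2: s1 swaps positions 1,2 -> [1 2]
  step 3: s1^-1 swaps positions 1,2 -> [2 1]
  step 4: s1^-1 swaps positions 1,2 -> [1 2]
  step 5: s1 swaps positions 1,2 -> [2 1]
  step 6: s1 swaps positions 1,2 -> [1 2]
  step 7: s1 swaps positions 1,2 -> [2 1]
  step 8: s1 swaps positions 1,2 -> [1 2]
Final permutation (position -> original strand): [1 2]
Closure components = cycle count of this permutation = 2.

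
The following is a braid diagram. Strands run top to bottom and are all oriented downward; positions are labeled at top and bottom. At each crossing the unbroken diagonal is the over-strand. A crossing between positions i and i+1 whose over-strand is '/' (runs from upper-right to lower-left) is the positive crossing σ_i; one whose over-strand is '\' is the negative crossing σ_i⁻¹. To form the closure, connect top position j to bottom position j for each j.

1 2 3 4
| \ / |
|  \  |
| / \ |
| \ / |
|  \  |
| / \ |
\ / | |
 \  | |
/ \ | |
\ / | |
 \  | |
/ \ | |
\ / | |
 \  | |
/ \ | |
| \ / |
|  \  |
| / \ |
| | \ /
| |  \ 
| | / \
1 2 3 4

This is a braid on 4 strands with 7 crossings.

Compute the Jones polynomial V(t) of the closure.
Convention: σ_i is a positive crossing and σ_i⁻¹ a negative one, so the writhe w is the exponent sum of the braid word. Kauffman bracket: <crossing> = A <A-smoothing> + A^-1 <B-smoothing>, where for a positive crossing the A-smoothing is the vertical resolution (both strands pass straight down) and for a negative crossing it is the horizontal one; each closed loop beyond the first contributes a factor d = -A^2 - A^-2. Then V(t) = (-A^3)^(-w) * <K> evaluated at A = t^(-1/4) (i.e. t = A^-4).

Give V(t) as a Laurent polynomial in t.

t^-2 + 2*t^-4 - 2*t^-5 + t^-6 - 2*t^-7 + t^-8

Derivation:
Reading the diagram top to bottom ('/'-over between positions i,i+1 = s_i, '\'-over = s_i^-1): braid word = s2^-1 s2^-1 s1^-1 s1^-1 s1^-1 s2^-1 s3^-1.
The presented braid s2^-1 s2^-1 s1^-1 s1^-1 s1^-1 s2^-1 s3^-1 on 4 strands reduces by inverse Markov moves (closure unchanged at each step):
  Destabilize: the word has the form β·s3^-1 where s3^-1 occurs only as the final letter (β ∈ B_3); drop it and the last strand → 3 strands.
Reduced to β = s2^-1 s2^-1 s1^-1 s1^-1 s1^-1 s2^-1 on 3 strands, 6 crossings.
Compute on β:
Braid: s2^-1 s2^-1 s1^-1 s1^-1 s1^-1 s2^-1 on 3 strands, 6 crossings.
Writhe w = (#positive) - (#negative) = 0 - 6 = -6.
Computing the Kauffman bracket via state sum. There are 2^6 = 64 states.
Each crossing splits two ways (0=vertical, 1=horizontal). The state's weight is A^(#A-smoothings - #B-smoothings) * d^(loops - 1).
Tabulate the states by total A-exponent and number of loops L (A-exp: L × count):
  A^6: L=5 ×1
  A^4: L=4 ×6
  A^2: L=3 ×15
  A^0: L=2 ×18, L=4 ×2
  A^-2: L=1 ×9, L=3 ×6
  A^-4: L=2 ×6
  A^-6: L=3 ×1
Each group contributes A^e * Σ count * d^(L-1):
Powers of d = -A^2 - A^-2: d^2 = A^4 + 2 + A^-4; d^3 = -A^6 - 3*A^2 - 3*A^-2 - A^-6; d^4 = A^8 + 4*A^4 + 6 + 4*A^-4 + A^-8.
  A^6 * (d^4) = A^14 + 4*A^10 + 6*A^6 + 4*A^2 + A^-2
  A^4 * (6*d^3) = -6*A^10 - 18*A^6 - 18*A^2 - 6*A^-2
  A^2 * (15*d^2) = 15*A^6 + 30*A^2 + 15*A^-2
  A^0 * (18*d + 2*d^3) = -2*A^6 - 24*A^2 - 24*A^-2 - 2*A^-6
  A^-2 * (9 + 6*d^2) = 6*A^2 + 21*A^-2 + 6*A^-6
  A^-4 * (6*d) = -6*A^-2 - 6*A^-6
  A^-6 * (d^2) = A^-2 + 2*A^-6 + A^-10
Summing the groups: <K> = A^14 - 2*A^10 + A^6 - 2*A^2 + 2*A^-2 + A^-10
Normalise by the writhe: (-A^3)^(-w) = (-A^3)^(6) = A^18, so f(A) = A^18 * <K> = A^32 - 2*A^28 + A^24 - 2*A^20 + 2*A^16 + A^8.
Substitute A = t^(-1/4), i.e. A^e → t^(-e/4): V(t) = t^-2 + 2*t^-4 - 2*t^-5 + t^-6 - 2*t^-7 + t^-8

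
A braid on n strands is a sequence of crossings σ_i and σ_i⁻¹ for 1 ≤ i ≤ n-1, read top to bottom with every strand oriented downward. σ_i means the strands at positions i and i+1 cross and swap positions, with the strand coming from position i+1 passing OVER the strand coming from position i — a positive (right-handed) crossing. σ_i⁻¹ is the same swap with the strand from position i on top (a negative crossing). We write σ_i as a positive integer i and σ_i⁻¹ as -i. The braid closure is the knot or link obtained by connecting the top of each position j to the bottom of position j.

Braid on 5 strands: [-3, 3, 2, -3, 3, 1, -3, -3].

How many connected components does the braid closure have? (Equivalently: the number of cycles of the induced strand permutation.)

Track the strand permutation on 5 strands, starting from identity.
  step 1: s3^-1 swaps positions 3,4 -> [1 2 4 3 5]
  step 2: s3 swaps positions 3,4 -> [1 2 3 4 5]
  step 3: s2 swaps positions 2,3 -> [1 3 2 4 5]
  step 4: s3^-1 swaps positions 3,4 -> [1 3 4 2 5]
  step 5: s3 swaps positions 3,4 -> [1 3 2 4 5]
  step 6: s1 swaps positions 1,2 -> [3 1 2 4 5]
  step 7: s3^-1 swaps positions 3,4 -> [3 1 4 2 5]
  step 8: s3^-1 swaps positions 3,4 -> [3 1 2 4 5]
Final permutation (position -> original strand): [3 1 2 4 5]
Closure components = cycle count of this permutation = 3.

Answer: 3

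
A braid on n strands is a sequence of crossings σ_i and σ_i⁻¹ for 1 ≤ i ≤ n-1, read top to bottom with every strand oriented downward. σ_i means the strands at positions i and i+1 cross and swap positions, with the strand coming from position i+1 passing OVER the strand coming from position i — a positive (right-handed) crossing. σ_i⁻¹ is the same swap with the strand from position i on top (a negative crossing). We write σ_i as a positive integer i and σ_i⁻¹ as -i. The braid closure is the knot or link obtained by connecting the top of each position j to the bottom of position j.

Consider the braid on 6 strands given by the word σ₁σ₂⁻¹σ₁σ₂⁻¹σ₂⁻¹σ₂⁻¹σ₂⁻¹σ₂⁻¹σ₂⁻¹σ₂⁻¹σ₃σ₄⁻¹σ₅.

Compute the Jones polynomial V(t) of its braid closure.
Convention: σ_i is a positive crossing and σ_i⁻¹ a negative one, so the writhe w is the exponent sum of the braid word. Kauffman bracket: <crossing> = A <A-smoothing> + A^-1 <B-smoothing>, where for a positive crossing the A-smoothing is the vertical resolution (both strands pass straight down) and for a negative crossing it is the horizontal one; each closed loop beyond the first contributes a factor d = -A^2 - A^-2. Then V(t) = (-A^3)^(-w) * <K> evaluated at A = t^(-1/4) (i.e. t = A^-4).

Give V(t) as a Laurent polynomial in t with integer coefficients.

t^-1 - t^-2 + 2*t^-3 - 2*t^-4 + 3*t^-5 - 3*t^-6 + 3*t^-7 - 3*t^-8 + 2*t^-9 - 2*t^-10 + t^-11

Derivation:
The presented braid s1 s2^-1 s1 s2^-1 s2^-1 s2^-1 s2^-1 s2^-1 s2^-1 s2^-1 s3 s4^-1 s5 on 6 strands reduces by inverse Markov moves (closure unchanged at each step):
  Destabilize: the word has the form β·s5 where s5 occurs only as the final letter (β ∈ B_5); drop it and the last strand → 5 strands.
  Destabilize: the word has the form β·s4^-1 where s4^-1 occurs only as the final letter (β ∈ B_4); drop it and the last strand → 4 strands.
  Destabilize: the word has the form β·s3 where s3 occurs only as the final letter (β ∈ B_3); drop it and the last strand → 3 strands.
Reduced to β = s1 s2^-1 s1 s2^-1 s2^-1 s2^-1 s2^-1 s2^-1 s2^-1 s2^-1 on 3 strands, 10 crossings.
Compute on β:
Braid: s1 s2^-1 s1 s2^-1 s2^-1 s2^-1 s2^-1 s2^-1 s2^-1 s2^-1 on 3 strands, 10 crossings.
Writhe w = (#positive) - (#negative) = 2 - 8 = -6.
State-sum expansion of <K>. There are 2^10 = 1024 states.
For each crossing: s=0 is the vertical smoothing, s=1 horizontal. Crossing k contributes A^(sign_k * (1 - 2*s_k)); loop factor d = -A^2 - A^-2.
Tabulate the states by total A-exponent and number of loops L (A-exp: L × count):
  A^10: L=9 ×1
  A^8: L=8 ×10
  A^6: L=7 ×45
  A^4: L=6 ×119, L=8 ×1
  A^2: L=5 ×203, L=7 ×7
  A^0: L=4 ×231, L=6 ×21
  A^-2: L=3 ×175, L=5 ×35
  A^-4: L=2 ×85, L=4 ×35
  A^-6: L=1 ×23, L=3 ×22
  A^-8: L=2 ×10
  A^-10: L=3 ×1
Each group contributes A^e * Σ count * d^(L-1):
Powers of d = -A^2 - A^-2: d^2 = A^4 + 2 + A^-4; d^3 = -A^6 - 3*A^2 - 3*A^-2 - A^-6; d^4 = A^8 + 4*A^4 + 6 + 4*A^-4 + A^-8; d^5 = -A^10 - 5*A^6 - 10*A^2 - 10*A^-2 - 5*A^-6 - A^-10; d^6 = A^12 + 6*A^8 + 15*A^4 + 20 + 15*A^-4 + 6*A^-8 + A^-12; d^7 = -A^14 - 7*A^10 - 21*A^6 - 35*A^2 - 35*A^-2 - 21*A^-6 - 7*A^-10 - A^-14; d^8 = A^16 + 8*A^12 + 28*A^8 + 56*A^4 + 70 + 56*A^-4 + 28*A^-8 + 8*A^-12 + A^-16.
  A^10 * (d^8) = A^26 + 8*A^22 + 28*A^18 + 56*A^14 + 70*A^10 + 56*A^6 + 28*A^2 + 8*A^-2 + A^-6
  A^8 * (10*d^7) = -10*A^22 - 70*A^18 - 210*A^14 - 350*A^10 - 350*A^6 - 210*A^2 - 70*A^-2 - 10*A^-6
  A^6 * (45*d^6) = 45*A^18 + 270*A^14 + 675*A^10 + 900*A^6 + 675*A^2 + 270*A^-2 + 45*A^-6
  A^4 * (119*d^5 + d^7) = -A^18 - 126*A^14 - 616*A^10 - 1225*A^6 - 1225*A^2 - 616*A^-2 - 126*A^-6 - A^-10
  A^2 * (203*d^4 + 7*d^6) = 7*A^14 + 245*A^10 + 917*A^6 + 1358*A^2 + 917*A^-2 + 245*A^-6 + 7*A^-10
  A^0 * (231*d^3 + 21*d^5) = -21*A^10 - 336*A^6 - 903*A^2 - 903*A^-2 - 336*A^-6 - 21*A^-10
  A^-2 * (175*d^2 + 35*d^4) = 35*A^6 + 315*A^2 + 560*A^-2 + 315*A^-6 + 35*A^-10
  A^-4 * (85*d + 35*d^3) = -35*A^2 - 190*A^-2 - 190*A^-6 - 35*A^-10
  A^-6 * (23 + 22*d^2) = 22*A^-2 + 67*A^-6 + 22*A^-10
  A^-8 * (10*d) = -10*A^-6 - 10*A^-10
  A^-10 * (d^2) = A^-6 + 2*A^-10 + A^-14
Summing the groups: <K> = A^26 - 2*A^22 + 2*A^18 - 3*A^14 + 3*A^10 - 3*A^6 + 3*A^2 - 2*A^-2 + 2*A^-6 - A^-10 + A^-14
Normalise by the writhe: (-A^3)^(-w) = (-A^3)^(6) = A^18, so f(A) = A^18 * <K> = A^44 - 2*A^40 + 2*A^36 - 3*A^32 + 3*A^28 - 3*A^24 + 3*A^20 - 2*A^16 + 2*A^12 - A^8 + A^4.
Substitute A = t^(-1/4), i.e. A^e → t^(-e/4): V(t) = t^-1 - t^-2 + 2*t^-3 - 2*t^-4 + 3*t^-5 - 3*t^-6 + 3*t^-7 - 3*t^-8 + 2*t^-9 - 2*t^-10 + t^-11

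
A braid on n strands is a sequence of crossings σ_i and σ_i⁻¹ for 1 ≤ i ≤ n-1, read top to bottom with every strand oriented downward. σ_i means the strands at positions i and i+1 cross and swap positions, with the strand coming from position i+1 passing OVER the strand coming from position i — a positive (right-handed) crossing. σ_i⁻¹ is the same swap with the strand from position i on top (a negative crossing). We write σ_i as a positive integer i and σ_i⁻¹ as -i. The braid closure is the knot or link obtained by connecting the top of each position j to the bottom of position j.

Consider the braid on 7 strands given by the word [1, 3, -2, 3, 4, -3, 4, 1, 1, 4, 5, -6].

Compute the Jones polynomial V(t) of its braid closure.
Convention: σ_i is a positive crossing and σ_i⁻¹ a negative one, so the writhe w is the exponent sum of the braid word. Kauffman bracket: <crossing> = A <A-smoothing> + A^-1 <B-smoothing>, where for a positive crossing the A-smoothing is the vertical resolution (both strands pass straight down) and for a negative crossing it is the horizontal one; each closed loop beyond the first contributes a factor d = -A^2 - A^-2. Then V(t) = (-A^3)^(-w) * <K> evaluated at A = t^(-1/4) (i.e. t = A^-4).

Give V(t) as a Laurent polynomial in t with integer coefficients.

The presented braid s1 s3 s2^-1 s3 s4 s3^-1 s4 s1 s1 s4 s5 s6^-1 on 7 strands reduces by inverse Markov moves (closure unchanged at each step):
  Destabilize: the word has the form β·s6^-1 where s6^-1 occurs only as the final letter (β ∈ B_6); drop it and the last strand → 6 strands.
  Destabilize: the word has the form β·s5 where s5 occurs only as the final letter (β ∈ B_5); drop it and the last strand → 5 strands.
Reduced to β = s1 s3 s2^-1 s3 s4 s3^-1 s4 s1 s1 s4 on 5 strands, 10 crossings.
Compute on β:
Braid: s1 s3 s2^-1 s3 s4 s3^-1 s4 s1 s1 s4 on 5 strands, 10 crossings.
Writhe w = (#positive) - (#negative) = 8 - 2 = 6.
Computing the Kauffman bracket via state sum. There are 2^10 = 1024 states.
Smooth each crossing (0=||, 1=⌣⌢); contribution A^(Σ sign_k(1-2s_k)) * d^(L-1).
Tabulate the states by total A-exponent and number of loops L (A-exp: L × count):
  A^10: L=3 ×1
  A^8: L=2 ×6, L=4 ×4
  A^6: L=1 ×9, L=3 ×32, L=5 ×4
  A^4: L=2 ×70, L=4 ×49, L=6 ×1
  A^2: L=1 ×30, L=3 ×149, L=5 ×31
  A^0: L=2 ×99, L=4 ×144, L=6 ×9
  A^-2: L=3 ×136, L=5 ×73, L=7 ×1
  A^-4: L=4 ×101, L=6 ×19
  A^-6: L=5 ×43, L=7 ×2
  A^-8: L=6 ×10
  A^-10: L=7 ×1
Each group contributes A^e * Σ count * d^(L-1):
Powers of d = -A^2 - A^-2: d^2 = A^4 + 2 + A^-4; d^3 = -A^6 - 3*A^2 - 3*A^-2 - A^-6; d^4 = A^8 + 4*A^4 + 6 + 4*A^-4 + A^-8; d^5 = -A^10 - 5*A^6 - 10*A^2 - 10*A^-2 - 5*A^-6 - A^-10; d^6 = A^12 + 6*A^8 + 15*A^4 + 20 + 15*A^-4 + 6*A^-8 + A^-12.
  A^10 * (d^2) = A^14 + 2*A^10 + A^6
  A^8 * (6*d + 4*d^3) = -4*A^14 - 18*A^10 - 18*A^6 - 4*A^2
  A^6 * (9 + 32*d^2 + 4*d^4) = 4*A^14 + 48*A^10 + 97*A^6 + 48*A^2 + 4*A^-2
  A^4 * (70*d + 49*d^3 + d^5) = -A^14 - 54*A^10 - 227*A^6 - 227*A^2 - 54*A^-2 - A^-6
  A^2 * (30 + 149*d^2 + 31*d^4) = 31*A^10 + 273*A^6 + 514*A^2 + 273*A^-2 + 31*A^-6
  A^0 * (99*d + 144*d^3 + 9*d^5) = -9*A^10 - 189*A^6 - 621*A^2 - 621*A^-2 - 189*A^-6 - 9*A^-10
  A^-2 * (136*d^2 + 73*d^4 + d^6) = A^10 + 79*A^6 + 443*A^2 + 730*A^-2 + 443*A^-6 + 79*A^-10 + A^-14
  A^-4 * (101*d^3 + 19*d^5) = -19*A^6 - 196*A^2 - 493*A^-2 - 493*A^-6 - 196*A^-10 - 19*A^-14
  A^-6 * (43*d^4 + 2*d^6) = 2*A^6 + 55*A^2 + 202*A^-2 + 298*A^-6 + 202*A^-10 + 55*A^-14 + 2*A^-18
  A^-8 * (10*d^5) = -10*A^2 - 50*A^-2 - 100*A^-6 - 100*A^-10 - 50*A^-14 - 10*A^-18
  A^-10 * (d^6) = A^2 + 6*A^-2 + 15*A^-6 + 20*A^-10 + 15*A^-14 + 6*A^-18 + A^-22
Summing the groups: <K> = A^10 - A^6 + 3*A^2 - 3*A^-2 + 4*A^-6 - 4*A^-10 + 2*A^-14 - 2*A^-18 + A^-22
Normalise by the writhe: (-A^3)^(-w) = (-A^3)^(-6) = A^-18, so f(A) = A^-18 * <K> = A^-8 - A^-12 + 3*A^-16 - 3*A^-20 + 4*A^-24 - 4*A^-28 + 2*A^-32 - 2*A^-36 + A^-40.
Substitute A = t^(-1/4), i.e. A^e → t^(-e/4): V(t) = t^10 - 2*t^9 + 2*t^8 - 4*t^7 + 4*t^6 - 3*t^5 + 3*t^4 - t^3 + t^2

Answer: t^10 - 2*t^9 + 2*t^8 - 4*t^7 + 4*t^6 - 3*t^5 + 3*t^4 - t^3 + t^2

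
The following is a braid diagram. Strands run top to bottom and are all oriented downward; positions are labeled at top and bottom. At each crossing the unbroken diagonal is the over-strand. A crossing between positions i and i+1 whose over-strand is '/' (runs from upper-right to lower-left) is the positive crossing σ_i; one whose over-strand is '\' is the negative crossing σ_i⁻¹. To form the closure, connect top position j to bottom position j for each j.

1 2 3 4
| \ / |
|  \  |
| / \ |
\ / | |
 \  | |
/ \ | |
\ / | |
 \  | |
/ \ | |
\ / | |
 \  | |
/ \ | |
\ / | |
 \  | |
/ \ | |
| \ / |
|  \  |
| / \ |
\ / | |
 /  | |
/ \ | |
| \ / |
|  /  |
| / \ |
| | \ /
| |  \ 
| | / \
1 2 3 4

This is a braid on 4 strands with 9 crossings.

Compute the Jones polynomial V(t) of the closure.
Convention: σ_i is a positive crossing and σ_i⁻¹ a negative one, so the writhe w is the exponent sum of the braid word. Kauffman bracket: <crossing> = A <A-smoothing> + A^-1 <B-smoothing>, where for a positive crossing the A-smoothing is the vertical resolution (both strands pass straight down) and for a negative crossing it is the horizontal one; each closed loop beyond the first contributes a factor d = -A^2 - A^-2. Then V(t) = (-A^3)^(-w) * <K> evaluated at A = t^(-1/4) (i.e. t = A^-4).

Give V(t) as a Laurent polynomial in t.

t^-1 + t^-3 - t^-4

Derivation:
Reading the diagram top to bottom ('/'-over between positions i,i+1 = s_i, '\'-over = s_i^-1): braid word = s2^-1 s1^-1 s1^-1 s1^-1 s1^-1 s2^-1 s1 s2 s3^-1.
The presented braid s2^-1 s1^-1 s1^-1 s1^-1 s1^-1 s2^-1 s1 s2 s3^-1 on 4 strands reduces by inverse Markov moves (closure unchanged at each step):
  Destabilize: the word has the form β·s3^-1 where s3^-1 occurs only as the final letter (β ∈ B_3); drop it and the last strand → 3 strands.
  Deconjugate: the word is γ·β·γ⁻¹ with γ = s2^-1 s1^-1 (prefix) and γ⁻¹ = s1 s2 (suffix); strip both.
  Destabilize: the word has the form β·s2^-1 where s2^-1 occurs only as the final letter (β ∈ B_2); drop it and the last strand → 2 strands.
Reduced to β = s1^-1 s1^-1 s1^-1 on 2 strands, 3 crossings.
Compute on β:
Braid: s1^-1 s1^-1 s1^-1 on 2 strands, 3 crossings.
Writhe w = (#positive) - (#negative) = 0 - 3 = -3.
Computing the Kauffman bracket via state sum. There are 2^3 = 8 states.
Smooth each crossing (0=||, 1=⌣⌢); contribution A^(Σ sign_k(1-2s_k)) * d^(L-1).
  state 000: A-exp=-3, loops=2, term = A^-3 * d^1
  state 001: A-exp=-1, loops=1, term = A^-1 * d^0
  state 010: A-exp=-1, loops=1, term = A^-1 * d^0
  state 011: A-exp=+1, loops=2, term = A^1 * d^1
  state 100: A-exp=-1, loops=1, term = A^-1 * d^0
  state 101: A-exp=+1, loops=2, term = A^1 * d^1
  state 110: A-exp=+1, loops=2, term = A^1 * d^1
  state 111: A-exp=+3, loops=3, term = A^3 * d^2
Collect the terms by A-exponent (count of states per loop number):
Powers of d = -A^2 - A^-2: d^2 = A^4 + 2 + A^-4.
  A^3 * (d^2) = A^7 + 2*A^3 + A^-1
  A^1 * (3*d) = -3*A^3 - 3*A^-1
  A^-1 * (3) = 3*A^-1
  A^-3 * (d) = -A^-1 - A^-5
Summing the groups: <K> = A^7 - A^3 - A^-5
Normalise by the writhe: (-A^3)^(-w) = (-A^3)^(3) = -A^9, so f(A) = -A^9 * <K> = -A^16 + A^12 + A^4.
Substitute A = t^(-1/4), i.e. A^e → t^(-e/4): V(t) = t^-1 + t^-3 - t^-4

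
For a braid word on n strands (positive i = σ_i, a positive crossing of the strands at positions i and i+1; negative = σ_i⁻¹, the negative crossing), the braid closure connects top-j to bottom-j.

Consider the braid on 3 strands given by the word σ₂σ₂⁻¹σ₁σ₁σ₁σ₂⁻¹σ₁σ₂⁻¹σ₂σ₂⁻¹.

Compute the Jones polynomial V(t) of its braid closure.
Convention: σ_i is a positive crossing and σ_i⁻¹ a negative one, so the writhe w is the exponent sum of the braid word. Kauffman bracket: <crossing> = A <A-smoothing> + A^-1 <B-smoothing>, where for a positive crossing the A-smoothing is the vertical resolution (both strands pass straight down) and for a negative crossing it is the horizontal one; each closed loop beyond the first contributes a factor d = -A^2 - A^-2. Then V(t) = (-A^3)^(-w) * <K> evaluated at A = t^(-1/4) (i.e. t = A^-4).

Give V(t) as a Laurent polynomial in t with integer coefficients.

t^5 - 2*t^4 + 2*t^3 - 2*t^2 + 2*t - 1 + t^-1

Derivation:
The presented braid s2 s2^-1 s1 s1 s1 s2^-1 s1 s2^-1 s2 s2^-1 on 3 strands reduces by inverse Markov moves (closure unchanged at each step):
  Deconjugate: the word is γ·β·γ⁻¹ with γ = s2 s2^-1 (prefix) and γ⁻¹ = s2 s2^-1 (suffix); strip both.
Reduced to β = s1 s1 s1 s2^-1 s1 s2^-1 on 3 strands, 6 crossings.
Compute on β:
Braid: s1 s1 s1 s2^-1 s1 s2^-1 on 3 strands, 6 crossings.
Writhe w = (#positive) - (#negative) = 4 - 2 = 2.
Enumerate smoothing states for the bracket polynomial. There are 2^6 = 64 states.
Each crossing splits two ways (0=vertical, 1=horizontal). The state's weight is A^(#A-smoothings - #B-smoothings) * d^(loops - 1).
Tabulate the states by total A-exponent and number of loops L (A-exp: L × count):
  A^6: L=3 ×1
  A^4: L=2 ×6
  A^2: L=1 ×11, L=3 ×4
  A^0: L=2 ×19, L=4 ×1
  A^-2: L=3 ×15
  A^-4: L=4 ×6
  A^-6: L=5 ×1
Each group contributes A^e * Σ count * d^(L-1):
Powers of d = -A^2 - A^-2: d^2 = A^4 + 2 + A^-4; d^3 = -A^6 - 3*A^2 - 3*A^-2 - A^-6; d^4 = A^8 + 4*A^4 + 6 + 4*A^-4 + A^-8.
  A^6 * (d^2) = A^10 + 2*A^6 + A^2
  A^4 * (6*d) = -6*A^6 - 6*A^2
  A^2 * (11 + 4*d^2) = 4*A^6 + 19*A^2 + 4*A^-2
  A^0 * (19*d + d^3) = -A^6 - 22*A^2 - 22*A^-2 - A^-6
  A^-2 * (15*d^2) = 15*A^2 + 30*A^-2 + 15*A^-6
  A^-4 * (6*d^3) = -6*A^2 - 18*A^-2 - 18*A^-6 - 6*A^-10
  A^-6 * (d^4) = A^2 + 4*A^-2 + 6*A^-6 + 4*A^-10 + A^-14
Summing the groups: <K> = A^10 - A^6 + 2*A^2 - 2*A^-2 + 2*A^-6 - 2*A^-10 + A^-14
Normalise by the writhe: (-A^3)^(-w) = (-A^3)^(-2) = A^-6, so f(A) = A^-6 * <K> = A^4 - 1 + 2*A^-4 - 2*A^-8 + 2*A^-12 - 2*A^-16 + A^-20.
Substitute A = t^(-1/4), i.e. A^e → t^(-e/4): V(t) = t^5 - 2*t^4 + 2*t^3 - 2*t^2 + 2*t - 1 + t^-1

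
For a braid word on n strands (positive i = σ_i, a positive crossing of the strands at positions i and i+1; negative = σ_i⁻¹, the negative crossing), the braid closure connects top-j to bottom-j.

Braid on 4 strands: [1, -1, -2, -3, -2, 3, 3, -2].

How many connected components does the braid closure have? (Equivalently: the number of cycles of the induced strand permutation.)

Track the strand permutation on 4 strands, starting from identity.
  step 1: s1 swaps positions 1,2 -> [2 1 3 4]
  step 2: s1^-1 swaps positions 1,2 -> [1 2 3 4]
  step 3: s2^-1 swaps positions 2,3 -> [1 3 2 4]
  step 4: s3^-1 swaps positions 3,4 -> [1 3 4 2]
  step 5: s2^-1 swaps positions 2,3 -> [1 4 3 2]
  step 6: s3 swaps positions 3,4 -> [1 4 2 3]
  step 7: s3 swaps positions 3,4 -> [1 4 3 2]
  step 8: s2^-1 swaps positions 2,3 -> [1 3 4 2]
Final permutation (position -> original strand): [1 3 4 2]
Closure components = cycle count of this permutation = 2.

Answer: 2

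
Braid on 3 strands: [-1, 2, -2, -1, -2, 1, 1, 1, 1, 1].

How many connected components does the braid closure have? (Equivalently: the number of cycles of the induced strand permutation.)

Track the strand permutation on 3 strands, starting from identity.
  step 1: s1^-1 swaps positions 1,2 -> [2 1 3]
  step 2: s2 swaps positions 2,3 -> [2 3 1]
  step 3: s2^-1 swaps positions 2,3 -> [2 1 3]
  step 4: s1^-1 swaps positions 1,2 -> [1 2 3]
  step 5: s2^-1 swaps positions 2,3 -> [1 3 2]
  step 6: s1 swaps positions 1,2 -> [3 1 2]
  step 7: s1 swaps positions 1,2 -> [1 3 2]
  step 8: s1 swaps positions 1,2 -> [3 1 2]
  step 9: s1 swaps positions 1,2 -> [1 3 2]
  step 10: s1 swaps positions 1,2 -> [3 1 2]
Final permutation (position -> original strand): [3 1 2]
Closure components = cycle count of this permutation = 1.

Answer: 1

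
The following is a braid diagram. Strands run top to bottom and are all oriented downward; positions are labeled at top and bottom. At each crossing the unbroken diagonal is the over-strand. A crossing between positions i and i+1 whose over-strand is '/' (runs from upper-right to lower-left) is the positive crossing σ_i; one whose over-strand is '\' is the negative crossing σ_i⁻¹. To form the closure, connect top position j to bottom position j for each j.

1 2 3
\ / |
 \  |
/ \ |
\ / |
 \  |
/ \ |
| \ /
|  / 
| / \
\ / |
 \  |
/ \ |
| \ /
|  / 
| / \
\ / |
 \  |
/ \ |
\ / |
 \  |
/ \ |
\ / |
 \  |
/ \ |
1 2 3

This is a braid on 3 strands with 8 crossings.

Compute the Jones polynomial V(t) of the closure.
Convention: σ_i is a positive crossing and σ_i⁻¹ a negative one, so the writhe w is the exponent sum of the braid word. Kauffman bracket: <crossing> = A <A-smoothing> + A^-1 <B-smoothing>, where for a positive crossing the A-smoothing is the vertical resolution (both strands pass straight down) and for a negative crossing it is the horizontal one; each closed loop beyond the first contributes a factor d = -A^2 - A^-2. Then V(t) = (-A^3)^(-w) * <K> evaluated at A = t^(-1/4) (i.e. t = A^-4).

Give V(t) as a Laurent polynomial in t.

1 - t^-1 + 2*t^-2 - 2*t^-3 + 3*t^-4 - 3*t^-5 + 2*t^-6 - 2*t^-7 + t^-8

Derivation:
Reading the diagram top to bottom ('/'-over between positions i,i+1 = s_i, '\'-over = s_i^-1): braid word = s1^-1 s1^-1 s2 s1^-1 s2 s1^-1 s1^-1 s1^-1.
Braid: s1^-1 s1^-1 s2 s1^-1 s2 s1^-1 s1^-1 s1^-1 on 3 strands, 8 crossings.
Writhe w = (#positive) - (#negative) = 2 - 6 = -4.
State-sum expansion of <K>. There are 2^8 = 256 states.
Each crossing splits two ways (0=vertical, 1=horizontal). The state's weight is A^(#A-smoothings - #B-smoothings) * d^(loops - 1).
Tabulate the states by total A-exponent and number of loops L (A-exp: L × count):
  A^8: L=7 ×1
  A^6: L=6 ×8
  A^4: L=5 ×28
  A^2: L=4 ×55, L=6 ×1
  A^0: L=3 ×65, L=5 ×5
  A^-2: L=2 ×46, L=4 ×10
  A^-4: L=1 ×17, L=3 ×11
  A^-6: L=2 ×8
  A^-8: L=3 ×1
Each group contributes A^e * Σ count * d^(L-1):
Powers of d = -A^2 - A^-2: d^2 = A^4 + 2 + A^-4; d^3 = -A^6 - 3*A^2 - 3*A^-2 - A^-6; d^4 = A^8 + 4*A^4 + 6 + 4*A^-4 + A^-8; d^5 = -A^10 - 5*A^6 - 10*A^2 - 10*A^-2 - 5*A^-6 - A^-10; d^6 = A^12 + 6*A^8 + 15*A^4 + 20 + 15*A^-4 + 6*A^-8 + A^-12.
  A^8 * (d^6) = A^20 + 6*A^16 + 15*A^12 + 20*A^8 + 15*A^4 + 6 + A^-4
  A^6 * (8*d^5) = -8*A^16 - 40*A^12 - 80*A^8 - 80*A^4 - 40 - 8*A^-4
  A^4 * (28*d^4) = 28*A^12 + 112*A^8 + 168*A^4 + 112 + 28*A^-4
  A^2 * (55*d^3 + d^5) = -A^12 - 60*A^8 - 175*A^4 - 175 - 60*A^-4 - A^-8
  A^0 * (65*d^2 + 5*d^4) = 5*A^8 + 85*A^4 + 160 + 85*A^-4 + 5*A^-8
  A^-2 * (46*d + 10*d^3) = -10*A^4 - 76 - 76*A^-4 - 10*A^-8
  A^-4 * (17 + 11*d^2) = 11 + 39*A^-4 + 11*A^-8
  A^-6 * (8*d) = -8*A^-4 - 8*A^-8
  A^-8 * (d^2) = A^-4 + 2*A^-8 + A^-12
Summing the groups: <K> = A^20 - 2*A^16 + 2*A^12 - 3*A^8 + 3*A^4 - 2 + 2*A^-4 - A^-8 + A^-12
Normalise by the writhe: (-A^3)^(-w) = (-A^3)^(4) = A^12, so f(A) = A^12 * <K> = A^32 - 2*A^28 + 2*A^24 - 3*A^20 + 3*A^16 - 2*A^12 + 2*A^8 - A^4 + 1.
Substitute A = t^(-1/4), i.e. A^e → t^(-e/4): V(t) = 1 - t^-1 + 2*t^-2 - 2*t^-3 + 3*t^-4 - 3*t^-5 + 2*t^-6 - 2*t^-7 + t^-8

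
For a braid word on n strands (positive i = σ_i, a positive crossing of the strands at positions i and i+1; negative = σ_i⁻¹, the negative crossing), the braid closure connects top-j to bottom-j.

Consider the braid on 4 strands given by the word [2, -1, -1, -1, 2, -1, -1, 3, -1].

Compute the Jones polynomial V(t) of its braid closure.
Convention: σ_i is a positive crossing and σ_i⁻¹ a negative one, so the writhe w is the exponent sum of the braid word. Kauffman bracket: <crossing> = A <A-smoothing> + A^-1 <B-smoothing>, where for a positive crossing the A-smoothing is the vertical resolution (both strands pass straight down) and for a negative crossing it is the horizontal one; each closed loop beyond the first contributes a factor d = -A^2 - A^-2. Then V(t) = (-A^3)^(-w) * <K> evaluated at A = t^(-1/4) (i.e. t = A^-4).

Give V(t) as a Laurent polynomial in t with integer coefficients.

1 - t^-1 + 3*t^-2 - 3*t^-3 + 3*t^-4 - 4*t^-5 + 3*t^-6 - 2*t^-7 + t^-8

Derivation:
Braid: s2 s1^-1 s1^-1 s1^-1 s2 s1^-1 s1^-1 s3 s1^-1 on 4 strands, 9 crossings.
Writhe w = (#positive) - (#negative) = 3 - 6 = -3.
Enumerate smoothing states for the bracket polynomial. There are 2^9 = 512 states.
For each crossing: s=0 is the vertical smoothing, s=1 horizontal. Crossing k contributes A^(sign_k * (1 - 2*s_k)); loop factor d = -A^2 - A^-2.
Tabulate the states by total A-exponent and number of loops L (A-exp: L × count):
  A^9: L=8 ×1
  A^7: L=7 ×9
  A^5: L=6 ×36
  A^3: L=5 ×84
  A^1: L=4 ×126
  A^-1: L=3 ×124, L=5 ×2
  A^-3: L=2 ×75, L=4 ×9
  A^-5: L=1 ×21, L=3 ×15
  A^-7: L=2 ×8, L=4 ×1
  A^-9: L=3 ×1
Each group contributes A^e * Σ count * d^(L-1):
Powers of d = -A^2 - A^-2: d^2 = A^4 + 2 + A^-4; d^3 = -A^6 - 3*A^2 - 3*A^-2 - A^-6; d^4 = A^8 + 4*A^4 + 6 + 4*A^-4 + A^-8; d^5 = -A^10 - 5*A^6 - 10*A^2 - 10*A^-2 - 5*A^-6 - A^-10; d^6 = A^12 + 6*A^8 + 15*A^4 + 20 + 15*A^-4 + 6*A^-8 + A^-12; d^7 = -A^14 - 7*A^10 - 21*A^6 - 35*A^2 - 35*A^-2 - 21*A^-6 - 7*A^-10 - A^-14.
  A^9 * (d^7) = -A^23 - 7*A^19 - 21*A^15 - 35*A^11 - 35*A^7 - 21*A^3 - 7*A^-1 - A^-5
  A^7 * (9*d^6) = 9*A^19 + 54*A^15 + 135*A^11 + 180*A^7 + 135*A^3 + 54*A^-1 + 9*A^-5
  A^5 * (36*d^5) = -36*A^15 - 180*A^11 - 360*A^7 - 360*A^3 - 180*A^-1 - 36*A^-5
  A^3 * (84*d^4) = 84*A^11 + 336*A^7 + 504*A^3 + 336*A^-1 + 84*A^-5
  A^1 * (126*d^3) = -126*A^7 - 378*A^3 - 378*A^-1 - 126*A^-5
  A^-1 * (124*d^2 + 2*d^4) = 2*A^7 + 132*A^3 + 260*A^-1 + 132*A^-5 + 2*A^-9
  A^-3 * (75*d + 9*d^3) = -9*A^3 - 102*A^-1 - 102*A^-5 - 9*A^-9
  A^-5 * (21 + 15*d^2) = 15*A^-1 + 51*A^-5 + 15*A^-9
  A^-7 * (8*d + d^3) = -A^-1 - 11*A^-5 - 11*A^-9 - A^-13
  A^-9 * (d^2) = A^-5 + 2*A^-9 + A^-13
Summing the groups: <K> = -A^23 + 2*A^19 - 3*A^15 + 4*A^11 - 3*A^7 + 3*A^3 - 3*A^-1 + A^-5 - A^-9
Normalise by the writhe: (-A^3)^(-w) = (-A^3)^(3) = -A^9, so f(A) = -A^9 * <K> = A^32 - 2*A^28 + 3*A^24 - 4*A^20 + 3*A^16 - 3*A^12 + 3*A^8 - A^4 + 1.
Substitute A = t^(-1/4), i.e. A^e → t^(-e/4): V(t) = 1 - t^-1 + 3*t^-2 - 3*t^-3 + 3*t^-4 - 4*t^-5 + 3*t^-6 - 2*t^-7 + t^-8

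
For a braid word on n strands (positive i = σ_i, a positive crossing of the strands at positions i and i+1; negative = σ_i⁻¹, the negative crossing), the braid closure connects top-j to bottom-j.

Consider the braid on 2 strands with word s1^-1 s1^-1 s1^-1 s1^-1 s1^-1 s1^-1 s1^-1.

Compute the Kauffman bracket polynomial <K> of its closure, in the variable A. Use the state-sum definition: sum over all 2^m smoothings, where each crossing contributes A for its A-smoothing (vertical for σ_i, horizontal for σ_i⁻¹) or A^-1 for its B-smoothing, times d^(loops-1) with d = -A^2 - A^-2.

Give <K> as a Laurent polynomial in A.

Braid: s1^-1 s1^-1 s1^-1 s1^-1 s1^-1 s1^-1 s1^-1 on 2 strands, 7 crossings.
Writhe w = (#positive) - (#negative) = 0 - 7 = -7.
Computing the Kauffman bracket via state sum. There are 2^7 = 128 states.
Smooth each crossing (0=||, 1=⌣⌢); contribution A^(Σ sign_k(1-2s_k)) * d^(L-1).
Tabulate the states by total A-exponent and number of loops L (A-exp: L × count):
  A^7: L=7 ×1
  A^5: L=6 ×7
  A^3: L=5 ×21
  A^1: L=4 ×35
  A^-1: L=3 ×35
  A^-3: L=2 ×21
  A^-5: L=1 ×7
  A^-7: L=2 ×1
Each group contributes A^e * Σ count * d^(L-1):
Powers of d = -A^2 - A^-2: d^2 = A^4 + 2 + A^-4; d^3 = -A^6 - 3*A^2 - 3*A^-2 - A^-6; d^4 = A^8 + 4*A^4 + 6 + 4*A^-4 + A^-8; d^5 = -A^10 - 5*A^6 - 10*A^2 - 10*A^-2 - 5*A^-6 - A^-10; d^6 = A^12 + 6*A^8 + 15*A^4 + 20 + 15*A^-4 + 6*A^-8 + A^-12.
  A^7 * (d^6) = A^19 + 6*A^15 + 15*A^11 + 20*A^7 + 15*A^3 + 6*A^-1 + A^-5
  A^5 * (7*d^5) = -7*A^15 - 35*A^11 - 70*A^7 - 70*A^3 - 35*A^-1 - 7*A^-5
  A^3 * (21*d^4) = 21*A^11 + 84*A^7 + 126*A^3 + 84*A^-1 + 21*A^-5
  A^1 * (35*d^3) = -35*A^7 - 105*A^3 - 105*A^-1 - 35*A^-5
  A^-1 * (35*d^2) = 35*A^3 + 70*A^-1 + 35*A^-5
  A^-3 * (21*d) = -21*A^-1 - 21*A^-5
  A^-5 * (7) = 7*A^-5
  A^-7 * (d) = -A^-5 - A^-9
Summing the groups: <K> = A^19 - A^15 + A^11 - A^7 + A^3 - A^-1 - A^-9

Answer: A^19 - A^15 + A^11 - A^7 + A^3 - A^-1 - A^-9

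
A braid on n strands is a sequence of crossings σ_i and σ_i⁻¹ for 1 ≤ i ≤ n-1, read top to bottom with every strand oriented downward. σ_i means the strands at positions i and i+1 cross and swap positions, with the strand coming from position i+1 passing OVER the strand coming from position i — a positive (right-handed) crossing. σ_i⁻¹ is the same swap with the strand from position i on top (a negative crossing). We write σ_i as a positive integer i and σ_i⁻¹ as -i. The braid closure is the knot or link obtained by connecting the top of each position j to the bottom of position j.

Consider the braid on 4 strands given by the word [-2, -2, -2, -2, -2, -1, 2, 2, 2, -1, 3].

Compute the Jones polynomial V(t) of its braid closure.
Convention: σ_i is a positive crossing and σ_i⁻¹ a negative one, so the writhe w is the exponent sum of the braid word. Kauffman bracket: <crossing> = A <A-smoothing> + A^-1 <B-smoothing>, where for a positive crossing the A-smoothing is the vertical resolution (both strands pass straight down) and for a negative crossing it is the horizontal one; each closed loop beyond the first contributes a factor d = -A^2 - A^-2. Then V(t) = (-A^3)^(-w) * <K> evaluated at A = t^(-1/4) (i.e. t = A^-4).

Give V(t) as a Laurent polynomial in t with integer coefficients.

-1 + 2*t^-1 - 2*t^-2 + 4*t^-3 - 3*t^-4 + 3*t^-5 - 2*t^-6 + t^-7 - t^-8

Derivation:
The presented braid s2^-1 s2^-1 s2^-1 s2^-1 s2^-1 s1^-1 s2 s2 s2 s1^-1 s3 on 4 strands reduces by inverse Markov moves (closure unchanged at each step):
  Destabilize: the word has the form β·s3 where s3 occurs only as the final letter (β ∈ B_3); drop it and the last strand → 3 strands.
Reduced to β = s2^-1 s2^-1 s2^-1 s2^-1 s2^-1 s1^-1 s2 s2 s2 s1^-1 on 3 strands, 10 crossings.
Compute on β:
Braid: s2^-1 s2^-1 s2^-1 s2^-1 s2^-1 s1^-1 s2 s2 s2 s1^-1 on 3 strands, 10 crossings.
Writhe w = (#positive) - (#negative) = 3 - 7 = -4.
State-sum expansion of <K>. There are 2^10 = 1024 states.
Each crossing splits two ways (0=vertical, 1=horizontal). The state's weight is A^(#A-smoothings - #B-smoothings) * d^(loops - 1).
Tabulate the states by total A-exponent and number of loops L (A-exp: L × count):
  A^10: L=6 ×1
  A^8: L=5 ×10
  A^6: L=4 ×35, L=6 ×10
  A^4: L=3 ×60, L=5 ×50, L=7 ×10
  A^2: L=2 ×55, L=4 ×100, L=6 ×50, L=8 ×5
  A^0: L=1 ×25, L=3 ×101, L=5 ×100, L=7 ×25, L=9 ×1
  A^-2: L=2 ×55, L=4 ×100, L=6 ×50, L=8 ×5
  A^-4: L=1 ×6, L=3 ×54, L=5 ×50, L=7 ×10
  A^-6: L=2 ×9, L=4 ×26, L=6 ×10
  A^-8: L=3 ×5, L=5 ×5
  A^-10: L=4 ×1
Each group contributes A^e * Σ count * d^(L-1):
Powers of d = -A^2 - A^-2: d^2 = A^4 + 2 + A^-4; d^3 = -A^6 - 3*A^2 - 3*A^-2 - A^-6; d^4 = A^8 + 4*A^4 + 6 + 4*A^-4 + A^-8; d^5 = -A^10 - 5*A^6 - 10*A^2 - 10*A^-2 - 5*A^-6 - A^-10; d^6 = A^12 + 6*A^8 + 15*A^4 + 20 + 15*A^-4 + 6*A^-8 + A^-12; d^7 = -A^14 - 7*A^10 - 21*A^6 - 35*A^2 - 35*A^-2 - 21*A^-6 - 7*A^-10 - A^-14; d^8 = A^16 + 8*A^12 + 28*A^8 + 56*A^4 + 70 + 56*A^-4 + 28*A^-8 + 8*A^-12 + A^-16.
  A^10 * (d^5) = -A^20 - 5*A^16 - 10*A^12 - 10*A^8 - 5*A^4 - 1
  A^8 * (10*d^4) = 10*A^16 + 40*A^12 + 60*A^8 + 40*A^4 + 10
  A^6 * (35*d^3 + 10*d^5) = -10*A^16 - 85*A^12 - 205*A^8 - 205*A^4 - 85 - 10*A^-4
  A^4 * (60*d^2 + 50*d^4 + 10*d^6) = 10*A^16 + 110*A^12 + 410*A^8 + 620*A^4 + 410 + 110*A^-4 + 10*A^-8
  A^2 * (55*d + 100*d^3 + 50*d^5 + 5*d^7) = -5*A^16 - 85*A^12 - 455*A^8 - 1030*A^4 - 1030 - 455*A^-4 - 85*A^-8 - 5*A^-12
  A^0 * (25 + 101*d^2 + 100*d^4 + 25*d^6 + d^8) = A^16 + 33*A^12 + 278*A^8 + 932*A^4 + 1397 + 932*A^-4 + 278*A^-8 + 33*A^-12 + A^-16
  A^-2 * (55*d + 100*d^3 + 50*d^5 + 5*d^7) = -5*A^12 - 85*A^8 - 455*A^4 - 1030 - 1030*A^-4 - 455*A^-8 - 85*A^-12 - 5*A^-16
  A^-4 * (6 + 54*d^2 + 50*d^4 + 10*d^6) = 10*A^8 + 110*A^4 + 404 + 614*A^-4 + 404*A^-8 + 110*A^-12 + 10*A^-16
  A^-6 * (9*d + 26*d^3 + 10*d^5) = -10*A^4 - 76 - 187*A^-4 - 187*A^-8 - 76*A^-12 - 10*A^-16
  A^-8 * (5*d^2 + 5*d^4) = 5 + 25*A^-4 + 40*A^-8 + 25*A^-12 + 5*A^-16
  A^-10 * (d^3) = -A^-4 - 3*A^-8 - 3*A^-12 - A^-16
Summing the groups: <K> = -A^20 + A^16 - 2*A^12 + 3*A^8 - 3*A^4 + 4 - 2*A^-4 + 2*A^-8 - A^-12
Normalise by the writhe: (-A^3)^(-w) = (-A^3)^(4) = A^12, so f(A) = A^12 * <K> = -A^32 + A^28 - 2*A^24 + 3*A^20 - 3*A^16 + 4*A^12 - 2*A^8 + 2*A^4 - 1.
Substitute A = t^(-1/4), i.e. A^e → t^(-e/4): V(t) = -1 + 2*t^-1 - 2*t^-2 + 4*t^-3 - 3*t^-4 + 3*t^-5 - 2*t^-6 + t^-7 - t^-8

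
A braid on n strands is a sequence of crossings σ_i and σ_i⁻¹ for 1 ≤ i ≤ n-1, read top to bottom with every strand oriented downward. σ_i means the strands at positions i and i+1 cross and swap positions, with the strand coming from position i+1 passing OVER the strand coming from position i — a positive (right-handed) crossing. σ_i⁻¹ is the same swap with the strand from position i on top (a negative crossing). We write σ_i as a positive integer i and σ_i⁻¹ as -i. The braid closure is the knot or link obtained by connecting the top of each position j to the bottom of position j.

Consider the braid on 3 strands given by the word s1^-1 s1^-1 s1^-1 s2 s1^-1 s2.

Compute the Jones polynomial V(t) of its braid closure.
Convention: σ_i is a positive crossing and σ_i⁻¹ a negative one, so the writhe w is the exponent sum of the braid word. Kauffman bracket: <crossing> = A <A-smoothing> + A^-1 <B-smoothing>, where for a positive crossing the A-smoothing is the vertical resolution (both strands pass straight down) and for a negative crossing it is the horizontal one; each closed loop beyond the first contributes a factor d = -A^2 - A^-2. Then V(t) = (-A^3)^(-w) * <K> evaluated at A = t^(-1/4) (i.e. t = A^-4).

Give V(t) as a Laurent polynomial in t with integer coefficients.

Braid: s1^-1 s1^-1 s1^-1 s2 s1^-1 s2 on 3 strands, 6 crossings.
Writhe w = (#positive) - (#negative) = 2 - 4 = -2.
Computing the Kauffman bracket via state sum. There are 2^6 = 64 states.
Each crossing splits two ways (0=vertical, 1=horizontal). The state's weight is A^(#A-smoothings - #B-smoothings) * d^(loops - 1).
Tabulate the states by total A-exponent and number of loops L (A-exp: L × count):
  A^6: L=5 ×1
  A^4: L=4 ×6
  A^2: L=3 ×15
  A^0: L=2 ×19, L=4 ×1
  A^-2: L=1 ×11, L=3 ×4
  A^-4: L=2 ×6
  A^-6: L=3 ×1
Each group contributes A^e * Σ count * d^(L-1):
Powers of d = -A^2 - A^-2: d^2 = A^4 + 2 + A^-4; d^3 = -A^6 - 3*A^2 - 3*A^-2 - A^-6; d^4 = A^8 + 4*A^4 + 6 + 4*A^-4 + A^-8.
  A^6 * (d^4) = A^14 + 4*A^10 + 6*A^6 + 4*A^2 + A^-2
  A^4 * (6*d^3) = -6*A^10 - 18*A^6 - 18*A^2 - 6*A^-2
  A^2 * (15*d^2) = 15*A^6 + 30*A^2 + 15*A^-2
  A^0 * (19*d + d^3) = -A^6 - 22*A^2 - 22*A^-2 - A^-6
  A^-2 * (11 + 4*d^2) = 4*A^2 + 19*A^-2 + 4*A^-6
  A^-4 * (6*d) = -6*A^-2 - 6*A^-6
  A^-6 * (d^2) = A^-2 + 2*A^-6 + A^-10
Summing the groups: <K> = A^14 - 2*A^10 + 2*A^6 - 2*A^2 + 2*A^-2 - A^-6 + A^-10
Normalise by the writhe: (-A^3)^(-w) = (-A^3)^(2) = A^6, so f(A) = A^6 * <K> = A^20 - 2*A^16 + 2*A^12 - 2*A^8 + 2*A^4 - 1 + A^-4.
Substitute A = t^(-1/4), i.e. A^e → t^(-e/4): V(t) = t - 1 + 2*t^-1 - 2*t^-2 + 2*t^-3 - 2*t^-4 + t^-5

Answer: t - 1 + 2*t^-1 - 2*t^-2 + 2*t^-3 - 2*t^-4 + t^-5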